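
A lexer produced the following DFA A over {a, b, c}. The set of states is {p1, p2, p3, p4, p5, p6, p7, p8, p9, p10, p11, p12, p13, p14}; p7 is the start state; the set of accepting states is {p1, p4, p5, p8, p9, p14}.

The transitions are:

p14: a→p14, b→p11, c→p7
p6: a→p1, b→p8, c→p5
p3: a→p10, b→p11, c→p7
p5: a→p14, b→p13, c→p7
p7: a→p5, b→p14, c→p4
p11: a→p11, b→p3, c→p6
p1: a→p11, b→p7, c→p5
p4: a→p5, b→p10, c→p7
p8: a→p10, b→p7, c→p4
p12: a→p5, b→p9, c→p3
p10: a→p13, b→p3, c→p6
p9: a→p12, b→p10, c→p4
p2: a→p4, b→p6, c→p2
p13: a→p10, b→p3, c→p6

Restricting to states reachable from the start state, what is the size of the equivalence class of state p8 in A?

Reachable states from the start: {p1,p3,p4,p5,p6,p7,p8,p10,p11,p13,p14}. Unreachable: {p2,p9,p12} — drop them.
Initial partition by acceptance: {p1,p4,p5,p8,p14} | {p3,p6,p7,p10,p11,p13}.
Split {p1,p4,p5,p8,p14} by δ(·,a) → {p4,p5,p14} and {p1,p8}.
Refine {p3,p6,p7,p10,p11,p13} on symbol a: members go to different blocks, giving {p3,p10,p11,p13} and {p6} and {p7}.
On input c, block {p3,p10,p11,p13} splits into {p10,p11,p13} and {p3}.
Stable partition: {p4,p5,p14} | {p10,p11,p13} | {p1,p8} | {p6} | {p7} | {p3} — 6 equivalence classes.
The equivalence class containing p8 is {p1,p8}, of size 2.

2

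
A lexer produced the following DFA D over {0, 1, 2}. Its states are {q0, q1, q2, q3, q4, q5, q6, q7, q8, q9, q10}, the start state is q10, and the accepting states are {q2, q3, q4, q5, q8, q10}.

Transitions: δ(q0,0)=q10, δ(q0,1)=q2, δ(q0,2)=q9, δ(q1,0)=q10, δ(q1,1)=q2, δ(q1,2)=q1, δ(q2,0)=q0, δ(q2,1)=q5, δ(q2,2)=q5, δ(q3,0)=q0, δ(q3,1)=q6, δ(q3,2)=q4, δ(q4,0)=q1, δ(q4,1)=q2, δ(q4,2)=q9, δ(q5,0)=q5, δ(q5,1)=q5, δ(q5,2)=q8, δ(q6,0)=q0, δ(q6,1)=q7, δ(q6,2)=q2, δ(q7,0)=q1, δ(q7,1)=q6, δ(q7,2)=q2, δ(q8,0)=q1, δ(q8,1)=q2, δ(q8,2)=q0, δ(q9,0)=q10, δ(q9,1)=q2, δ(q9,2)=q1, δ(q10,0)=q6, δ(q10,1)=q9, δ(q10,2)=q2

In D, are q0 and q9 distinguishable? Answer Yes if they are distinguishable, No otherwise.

No

States {q3,q4} cannot be reached from the start state, so discard them.
P0 = {q2,q5,q8,q10} | {q0,q1,q6,q7,q9}.
Refine {q2,q5,q8,q10} on symbol 0: members go to different blocks, giving {q2,q8,q10} and {q5}.
Refine {q2,q8,q10} on symbol 1: members go to different blocks, giving {q2} and {q8} and {q10}.
Refine {q0,q1,q6,q7,q9} on symbol 0: members go to different blocks, giving {q0,q1,q9} and {q6,q7}.
Stable partition: {q2} | {q0,q1,q9} | {q5} | {q8} | {q10} | {q6,q7} — 6 equivalence classes.
q0 and q9 lie in the same block of the stable partition, so they are equivalent — no string distinguishes them.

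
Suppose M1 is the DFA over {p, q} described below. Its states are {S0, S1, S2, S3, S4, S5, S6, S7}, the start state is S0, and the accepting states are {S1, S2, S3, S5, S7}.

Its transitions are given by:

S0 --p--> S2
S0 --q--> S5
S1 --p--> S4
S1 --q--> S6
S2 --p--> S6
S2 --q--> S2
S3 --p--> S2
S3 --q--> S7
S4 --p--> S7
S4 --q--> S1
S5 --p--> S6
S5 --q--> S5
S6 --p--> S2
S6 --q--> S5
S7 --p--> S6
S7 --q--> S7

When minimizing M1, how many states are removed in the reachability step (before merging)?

4

Starting at S0 and following transitions, the reachable set is {S0, S2, S5, S6}. That leaves S1, S3, S4, S7 unreachable — 4 in total.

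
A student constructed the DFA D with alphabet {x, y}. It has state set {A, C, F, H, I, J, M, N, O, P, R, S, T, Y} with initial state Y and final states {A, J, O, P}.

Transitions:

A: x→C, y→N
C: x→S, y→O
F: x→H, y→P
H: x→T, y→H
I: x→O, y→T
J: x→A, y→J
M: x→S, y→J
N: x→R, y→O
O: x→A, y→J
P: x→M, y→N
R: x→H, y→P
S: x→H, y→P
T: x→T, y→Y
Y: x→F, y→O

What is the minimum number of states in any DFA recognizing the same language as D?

First remove the unreachable states {I}; 13 states remain.
Initial partition by acceptance: {A,J,O,P} | {C,F,H,M,N,R,S,T,Y}.
Refine {A,J,O,P} on symbol x: members go to different blocks, giving {J,O} and {A,P}.
On input y, block {C,F,H,M,N,R,S,T,Y} splits into {C,M,N,Y} and {F,R,S} and {H,T}.
Refine {H,T} on symbol y: members go to different blocks, giving {H} and {T}.
The partition is now stable with 6 blocks: {J,O} | {C,M,N,Y} | {A,P} | {F,R,S} | {H} | {T}.

6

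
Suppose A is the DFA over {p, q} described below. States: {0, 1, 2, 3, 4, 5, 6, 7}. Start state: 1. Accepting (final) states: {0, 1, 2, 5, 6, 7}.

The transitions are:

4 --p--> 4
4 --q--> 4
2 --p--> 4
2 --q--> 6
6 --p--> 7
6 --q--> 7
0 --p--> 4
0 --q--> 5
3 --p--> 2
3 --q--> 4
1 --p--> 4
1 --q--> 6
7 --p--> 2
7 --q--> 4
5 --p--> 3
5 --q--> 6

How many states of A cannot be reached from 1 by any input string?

No path from 1 leads to 0, 3, 5; the other 5 states are all reachable.

3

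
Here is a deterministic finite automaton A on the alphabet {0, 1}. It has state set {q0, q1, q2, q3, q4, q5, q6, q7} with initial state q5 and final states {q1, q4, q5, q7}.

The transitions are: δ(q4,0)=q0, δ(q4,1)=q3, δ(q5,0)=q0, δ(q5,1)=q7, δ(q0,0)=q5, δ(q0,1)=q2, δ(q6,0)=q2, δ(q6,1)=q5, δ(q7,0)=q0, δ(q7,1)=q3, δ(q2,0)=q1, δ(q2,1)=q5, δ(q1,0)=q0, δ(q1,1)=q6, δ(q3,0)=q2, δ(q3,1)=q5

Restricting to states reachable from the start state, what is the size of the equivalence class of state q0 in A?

1

States {q4} cannot be reached from the start state, so discard them.
Start with accepting vs non-accepting: {q1,q5,q7} | {q0,q2,q3,q6}.
Refine {q1,q5,q7} on symbol 1: members go to different blocks, giving {q1,q7} and {q5}.
On input 0, block {q0,q2,q3,q6} splits into {q3,q6} and {q0} and {q2}.
The partition is now stable with 5 blocks: {q1,q7} | {q3,q6} | {q5} | {q0} | {q2}.
State q0 belongs to the block {q0}, which has 1 states.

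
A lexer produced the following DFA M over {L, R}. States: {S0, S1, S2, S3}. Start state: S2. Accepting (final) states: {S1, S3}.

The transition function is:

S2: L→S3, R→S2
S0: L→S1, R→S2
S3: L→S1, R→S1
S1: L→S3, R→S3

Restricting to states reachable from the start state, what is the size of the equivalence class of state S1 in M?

Reachable states from the start: {S1,S2,S3}. Unreachable: {S0} — drop them.
Start with accepting vs non-accepting: {S1,S3} | {S2}.
No further refinement is possible. Final partition (2 blocks): {S1,S3} | {S2}.
The equivalence class containing S1 is {S1,S3}, of size 2.

2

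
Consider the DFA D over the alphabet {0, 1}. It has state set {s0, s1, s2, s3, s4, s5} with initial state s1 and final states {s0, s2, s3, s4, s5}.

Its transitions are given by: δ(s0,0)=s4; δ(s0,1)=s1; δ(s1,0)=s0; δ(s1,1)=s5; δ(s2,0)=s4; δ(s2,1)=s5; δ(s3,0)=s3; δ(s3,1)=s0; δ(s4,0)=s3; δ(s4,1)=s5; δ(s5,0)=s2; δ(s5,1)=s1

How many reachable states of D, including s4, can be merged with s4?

3

All states are reachable from the start state.
P0 = {s0,s2,s3,s4,s5} | {s1}.
Split {s0,s2,s3,s4,s5} by δ(·,1) → {s2,s3,s4} and {s0,s5}.
Stable partition: {s2,s3,s4} | {s1} | {s0,s5} — 3 equivalence classes.
State s4 belongs to the block {s2,s3,s4}, which has 3 states.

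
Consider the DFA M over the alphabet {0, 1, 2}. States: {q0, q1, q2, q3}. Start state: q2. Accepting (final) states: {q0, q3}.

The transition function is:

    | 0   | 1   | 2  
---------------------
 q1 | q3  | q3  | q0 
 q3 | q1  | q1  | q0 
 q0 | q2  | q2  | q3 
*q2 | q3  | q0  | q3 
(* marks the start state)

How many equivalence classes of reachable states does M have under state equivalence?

Start with accepting vs non-accepting: {q0,q3} | {q1,q2}.
No further refinement is possible. Final partition (2 blocks): {q0,q3} | {q1,q2}.

2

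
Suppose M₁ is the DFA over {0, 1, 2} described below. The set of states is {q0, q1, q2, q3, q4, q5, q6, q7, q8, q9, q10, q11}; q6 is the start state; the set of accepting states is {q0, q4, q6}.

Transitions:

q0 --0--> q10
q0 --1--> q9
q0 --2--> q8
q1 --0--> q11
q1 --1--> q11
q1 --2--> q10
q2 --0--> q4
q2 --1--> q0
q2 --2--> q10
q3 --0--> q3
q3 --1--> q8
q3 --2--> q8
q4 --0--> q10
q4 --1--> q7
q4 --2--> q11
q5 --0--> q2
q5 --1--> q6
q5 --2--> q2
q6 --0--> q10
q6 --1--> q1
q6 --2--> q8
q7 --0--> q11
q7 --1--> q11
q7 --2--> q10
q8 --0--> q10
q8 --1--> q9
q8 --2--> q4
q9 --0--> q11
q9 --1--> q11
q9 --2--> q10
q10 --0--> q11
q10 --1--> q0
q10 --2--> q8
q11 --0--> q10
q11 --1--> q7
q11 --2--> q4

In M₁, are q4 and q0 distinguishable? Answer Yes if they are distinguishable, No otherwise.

Reachable states from the start: {q0,q1,q4,q6,q7,q8,q9,q10,q11}. Unreachable: {q2,q3,q5} — drop them.
Start with accepting vs non-accepting: {q0,q4,q6} | {q1,q7,q8,q9,q10,q11}.
On input 1, block {q1,q7,q8,q9,q10,q11} splits into {q1,q7,q8,q9,q11} and {q10}.
On input 0, block {q1,q7,q8,q9,q11} splits into {q1,q7,q9} and {q8,q11}.
The partition is now stable with 4 blocks: {q0,q4,q6} | {q1,q7,q9} | {q10} | {q8,q11}.
q4 and q0 lie in the same block of the stable partition, so they are equivalent — no string distinguishes them.

No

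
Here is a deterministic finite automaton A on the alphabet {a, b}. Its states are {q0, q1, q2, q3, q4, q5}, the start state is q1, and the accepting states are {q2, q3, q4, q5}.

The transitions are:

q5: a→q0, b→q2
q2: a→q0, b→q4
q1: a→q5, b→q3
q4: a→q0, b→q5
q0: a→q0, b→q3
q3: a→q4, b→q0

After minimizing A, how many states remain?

Every state is reachable, so we keep all 6.
P0 = {q2,q3,q4,q5} | {q0,q1}.
On input a, block {q2,q3,q4,q5} splits into {q2,q4,q5} and {q3}.
Refine {q0,q1} on symbol a: members go to different blocks, giving {q0} and {q1}.
The partition is now stable with 4 blocks: {q2,q4,q5} | {q0} | {q3} | {q1}.

4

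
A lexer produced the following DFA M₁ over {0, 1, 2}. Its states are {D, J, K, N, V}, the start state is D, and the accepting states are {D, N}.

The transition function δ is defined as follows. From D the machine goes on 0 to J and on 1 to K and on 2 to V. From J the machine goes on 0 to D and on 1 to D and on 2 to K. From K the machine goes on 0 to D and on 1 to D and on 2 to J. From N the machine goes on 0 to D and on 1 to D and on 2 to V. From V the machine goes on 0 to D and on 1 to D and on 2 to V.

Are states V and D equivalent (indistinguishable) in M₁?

No

States {N} cannot be reached from the start state, so discard them.
P0 = {D} | {J,K,V}.
Stable partition: {D} | {J,K,V} — 2 equivalence classes.
V and D end up in different blocks, so they are distinguishable. For instance, the string 'ε' is accepted from only D.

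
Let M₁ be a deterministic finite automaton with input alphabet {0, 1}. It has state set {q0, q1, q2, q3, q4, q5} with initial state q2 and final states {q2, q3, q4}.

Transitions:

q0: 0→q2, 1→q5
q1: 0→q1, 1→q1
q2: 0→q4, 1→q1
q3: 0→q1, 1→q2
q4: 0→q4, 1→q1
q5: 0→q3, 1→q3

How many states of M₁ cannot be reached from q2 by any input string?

3

Starting at q2 and following transitions, the reachable set is {q1, q2, q4}. That leaves q0, q3, q5 unreachable — 3 in total.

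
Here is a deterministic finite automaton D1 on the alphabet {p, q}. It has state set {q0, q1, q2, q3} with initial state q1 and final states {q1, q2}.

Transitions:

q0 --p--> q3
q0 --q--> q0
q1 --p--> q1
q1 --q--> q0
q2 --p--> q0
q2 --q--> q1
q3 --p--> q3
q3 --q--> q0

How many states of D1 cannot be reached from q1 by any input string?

BFS from q1 reaches {q0, q1, q3}; the 1 state(s) q2 are never visited.

1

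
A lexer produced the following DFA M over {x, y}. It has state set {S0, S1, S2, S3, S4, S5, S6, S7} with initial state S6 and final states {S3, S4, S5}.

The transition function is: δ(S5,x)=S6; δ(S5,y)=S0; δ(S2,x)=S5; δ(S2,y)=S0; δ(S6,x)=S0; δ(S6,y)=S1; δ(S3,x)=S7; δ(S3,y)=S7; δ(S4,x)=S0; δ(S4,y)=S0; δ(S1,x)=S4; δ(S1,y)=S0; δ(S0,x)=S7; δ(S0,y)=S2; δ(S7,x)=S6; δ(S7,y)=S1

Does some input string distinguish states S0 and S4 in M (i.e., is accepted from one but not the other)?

Yes

States {S3} cannot be reached from the start state, so discard them.
Initial partition by acceptance: {S4,S5} | {S0,S1,S2,S6,S7}.
Split {S0,S1,S2,S6,S7} by δ(·,x) → {S0,S6,S7} and {S1,S2}.
The partition is now stable with 3 blocks: {S4,S5} | {S0,S6,S7} | {S1,S2}.
S0 and S4 end up in different blocks, so they are distinguishable. For instance, the string 'ε' is accepted from only S4.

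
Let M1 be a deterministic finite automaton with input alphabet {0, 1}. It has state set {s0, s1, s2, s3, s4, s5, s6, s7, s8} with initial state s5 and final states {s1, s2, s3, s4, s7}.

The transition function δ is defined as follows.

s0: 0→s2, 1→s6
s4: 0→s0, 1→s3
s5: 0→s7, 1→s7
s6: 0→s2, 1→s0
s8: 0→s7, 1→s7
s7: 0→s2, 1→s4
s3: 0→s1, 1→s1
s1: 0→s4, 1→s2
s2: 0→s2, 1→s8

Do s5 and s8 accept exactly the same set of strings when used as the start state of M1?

Initial partition by acceptance: {s1,s2,s3,s4,s7} | {s0,s5,s6,s8}.
Split {s1,s2,s3,s4,s7} by δ(·,0) → {s1,s2,s3,s7} and {s4}.
Refine {s1,s2,s3,s7} on symbol 0: members go to different blocks, giving {s2,s3,s7} and {s1}.
On input 0, block {s2,s3,s7} splits into {s2,s7} and {s3}.
On input 1, block {s2,s7} splits into {s2} and {s7}.
Refine {s0,s5,s6,s8} on symbol 0: members go to different blocks, giving {s0,s6} and {s5,s8}.
No further refinement is possible. Final partition (7 blocks): {s2} | {s0,s6} | {s4} | {s1} | {s3} | {s7} | {s5,s8}.
s5 and s8 lie in the same block of the stable partition, so they are equivalent — no string distinguishes them.

Yes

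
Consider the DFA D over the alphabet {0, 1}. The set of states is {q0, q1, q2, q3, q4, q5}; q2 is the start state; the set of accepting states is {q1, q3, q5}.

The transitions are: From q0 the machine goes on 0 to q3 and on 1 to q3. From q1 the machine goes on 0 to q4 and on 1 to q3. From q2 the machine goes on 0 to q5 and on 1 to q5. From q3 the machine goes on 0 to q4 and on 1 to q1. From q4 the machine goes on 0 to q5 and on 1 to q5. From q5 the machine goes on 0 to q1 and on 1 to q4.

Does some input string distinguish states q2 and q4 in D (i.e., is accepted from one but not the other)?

No

Reachable states from the start: {q1,q2,q3,q4,q5}. Unreachable: {q0} — drop them.
Initial partition by acceptance: {q1,q3,q5} | {q2,q4}.
On input 0, block {q1,q3,q5} splits into {q1,q3} and {q5}.
The partition is now stable with 3 blocks: {q1,q3} | {q2,q4} | {q5}.
q2 and q4 lie in the same block of the stable partition, so they are equivalent — no string distinguishes them.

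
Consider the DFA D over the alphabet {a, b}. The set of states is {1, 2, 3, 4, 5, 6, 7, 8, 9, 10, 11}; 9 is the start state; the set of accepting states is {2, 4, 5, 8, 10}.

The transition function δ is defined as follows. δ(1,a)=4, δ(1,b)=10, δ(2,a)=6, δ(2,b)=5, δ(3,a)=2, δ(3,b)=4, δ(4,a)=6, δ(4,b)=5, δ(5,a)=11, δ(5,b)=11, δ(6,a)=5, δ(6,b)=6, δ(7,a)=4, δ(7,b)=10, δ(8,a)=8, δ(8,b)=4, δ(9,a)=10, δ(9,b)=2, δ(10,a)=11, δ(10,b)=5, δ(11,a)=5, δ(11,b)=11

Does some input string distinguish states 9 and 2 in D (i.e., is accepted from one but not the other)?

Yes

States {1,3,4,7,8} cannot be reached from the start state, so discard them.
Initial partition by acceptance: {2,5,10} | {6,9,11}.
On input b, block {2,5,10} splits into {2,10} and {5}.
On input a, block {6,9,11} splits into {6,11} and {9}.
No further refinement is possible. Final partition (4 blocks): {2,10} | {6,11} | {5} | {9}.
9 and 2 end up in different blocks, so they are distinguishable. For instance, the string 'ε' is accepted from only 2.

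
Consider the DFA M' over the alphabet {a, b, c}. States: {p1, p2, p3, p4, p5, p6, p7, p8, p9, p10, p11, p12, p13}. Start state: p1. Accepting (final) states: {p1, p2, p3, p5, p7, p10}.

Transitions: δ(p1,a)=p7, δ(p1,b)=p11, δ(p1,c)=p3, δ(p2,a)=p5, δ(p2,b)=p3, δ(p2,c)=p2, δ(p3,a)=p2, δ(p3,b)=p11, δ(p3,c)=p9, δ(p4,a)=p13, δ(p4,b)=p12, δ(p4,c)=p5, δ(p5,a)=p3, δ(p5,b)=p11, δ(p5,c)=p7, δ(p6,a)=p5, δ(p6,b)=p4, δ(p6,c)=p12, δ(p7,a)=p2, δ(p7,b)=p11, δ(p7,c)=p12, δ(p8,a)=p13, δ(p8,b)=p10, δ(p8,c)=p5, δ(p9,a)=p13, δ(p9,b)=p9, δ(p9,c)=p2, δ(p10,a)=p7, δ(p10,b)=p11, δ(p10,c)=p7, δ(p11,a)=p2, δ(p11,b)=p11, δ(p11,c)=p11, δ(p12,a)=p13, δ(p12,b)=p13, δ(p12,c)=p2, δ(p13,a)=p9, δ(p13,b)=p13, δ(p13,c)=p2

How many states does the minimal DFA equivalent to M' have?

5

First remove the unreachable states {p4,p6,p8,p10}; 9 states remain.
P0 = {p1,p2,p3,p5,p7} | {p9,p11,p12,p13}.
Refine {p1,p2,p3,p5,p7} on symbol b: members go to different blocks, giving {p1,p3,p5,p7} and {p2}.
On input a, block {p1,p3,p5,p7} splits into {p1,p5} and {p3,p7}.
Refine {p9,p11,p12,p13} on symbol a: members go to different blocks, giving {p9,p12,p13} and {p11}.
Stable partition: {p1,p5} | {p9,p12,p13} | {p2} | {p3,p7} | {p11} — 5 equivalence classes.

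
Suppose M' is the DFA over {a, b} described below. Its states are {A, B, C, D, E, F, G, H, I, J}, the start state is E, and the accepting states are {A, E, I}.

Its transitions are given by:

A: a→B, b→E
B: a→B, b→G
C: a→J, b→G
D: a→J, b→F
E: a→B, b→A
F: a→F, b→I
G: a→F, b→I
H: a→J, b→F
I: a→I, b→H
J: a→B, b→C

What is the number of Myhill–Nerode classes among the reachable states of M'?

Reachable states from the start: {A,B,C,E,F,G,H,I,J}. Unreachable: {D} — drop them.
P0 = {A,E,I} | {B,C,F,G,H,J}.
On input a, block {A,E,I} splits into {A,E} and {I}.
Split {B,C,F,G,H,J} by δ(·,b) → {B,C,H,J} and {F,G}.
On input b, block {B,C,H,J} splits into {B,C,H} and {J}.
Refine {B,C,H} on symbol a: members go to different blocks, giving {C,H} and {B}.
Stable partition: {A,E} | {C,H} | {I} | {F,G} | {J} | {B} — 6 equivalence classes.

6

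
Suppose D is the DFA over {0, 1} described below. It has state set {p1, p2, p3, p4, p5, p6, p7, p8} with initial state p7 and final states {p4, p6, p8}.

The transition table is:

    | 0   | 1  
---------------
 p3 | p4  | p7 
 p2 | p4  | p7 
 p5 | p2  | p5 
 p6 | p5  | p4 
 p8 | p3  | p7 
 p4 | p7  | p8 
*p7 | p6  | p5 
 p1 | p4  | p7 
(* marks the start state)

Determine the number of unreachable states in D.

1

No path from p7 leads to p1; the other 7 states are all reachable.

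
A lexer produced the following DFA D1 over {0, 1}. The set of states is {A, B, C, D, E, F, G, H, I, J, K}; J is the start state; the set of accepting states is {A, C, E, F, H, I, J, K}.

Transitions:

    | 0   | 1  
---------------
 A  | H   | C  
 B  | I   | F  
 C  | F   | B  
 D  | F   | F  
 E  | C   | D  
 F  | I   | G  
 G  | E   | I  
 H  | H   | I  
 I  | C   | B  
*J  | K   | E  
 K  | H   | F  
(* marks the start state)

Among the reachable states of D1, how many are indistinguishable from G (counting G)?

3

States {A} cannot be reached from the start state, so discard them.
Start with accepting vs non-accepting: {C,E,F,H,I,J,K} | {B,D,G}.
On input 1, block {C,E,F,H,I,J,K} splits into {C,E,F,I} and {H,J,K}.
No further refinement is possible. Final partition (3 blocks): {C,E,F,I} | {B,D,G} | {H,J,K}.
The equivalence class containing G is {B,D,G}, of size 3.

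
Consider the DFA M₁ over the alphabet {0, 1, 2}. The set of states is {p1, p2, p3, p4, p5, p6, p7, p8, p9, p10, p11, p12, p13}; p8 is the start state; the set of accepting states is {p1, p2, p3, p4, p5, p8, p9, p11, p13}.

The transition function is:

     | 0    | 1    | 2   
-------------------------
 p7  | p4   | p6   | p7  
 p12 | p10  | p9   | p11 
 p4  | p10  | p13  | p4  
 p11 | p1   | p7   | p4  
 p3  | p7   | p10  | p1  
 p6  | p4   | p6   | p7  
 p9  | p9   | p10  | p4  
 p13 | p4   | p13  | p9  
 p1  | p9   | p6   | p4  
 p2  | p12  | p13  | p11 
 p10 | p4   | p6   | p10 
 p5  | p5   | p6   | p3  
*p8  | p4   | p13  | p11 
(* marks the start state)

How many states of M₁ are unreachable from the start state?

4

No path from p8 leads to p2, p3, p5, p12; the other 9 states are all reachable.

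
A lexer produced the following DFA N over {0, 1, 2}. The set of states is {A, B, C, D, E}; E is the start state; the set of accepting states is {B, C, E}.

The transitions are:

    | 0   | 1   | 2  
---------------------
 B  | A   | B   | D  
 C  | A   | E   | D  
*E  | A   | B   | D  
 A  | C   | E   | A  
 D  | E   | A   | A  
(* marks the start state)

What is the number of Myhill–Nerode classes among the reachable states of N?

Every state is reachable, so we keep all 5.
Initial partition by acceptance: {B,C,E} | {A,D}.
On input 1, block {A,D} splits into {A} and {D}.
No further refinement is possible. Final partition (3 blocks): {B,C,E} | {A} | {D}.

3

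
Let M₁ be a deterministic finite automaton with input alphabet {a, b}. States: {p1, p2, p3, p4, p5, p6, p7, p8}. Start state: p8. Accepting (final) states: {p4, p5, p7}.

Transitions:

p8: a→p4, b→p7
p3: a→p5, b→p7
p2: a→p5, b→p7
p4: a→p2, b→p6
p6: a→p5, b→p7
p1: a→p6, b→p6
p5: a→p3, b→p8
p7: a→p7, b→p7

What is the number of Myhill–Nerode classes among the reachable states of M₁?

3

States {p1} cannot be reached from the start state, so discard them.
Start with accepting vs non-accepting: {p4,p5,p7} | {p2,p3,p6,p8}.
Refine {p4,p5,p7} on symbol a: members go to different blocks, giving {p4,p5} and {p7}.
Stable partition: {p4,p5} | {p2,p3,p6,p8} | {p7} — 3 equivalence classes.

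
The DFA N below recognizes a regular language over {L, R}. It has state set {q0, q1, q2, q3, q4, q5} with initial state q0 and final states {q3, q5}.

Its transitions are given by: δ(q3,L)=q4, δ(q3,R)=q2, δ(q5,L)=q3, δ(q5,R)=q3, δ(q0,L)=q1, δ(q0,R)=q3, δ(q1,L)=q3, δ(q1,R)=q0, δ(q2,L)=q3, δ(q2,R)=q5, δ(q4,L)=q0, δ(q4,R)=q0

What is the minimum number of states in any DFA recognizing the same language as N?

6

All states are reachable from the start state.
Start with accepting vs non-accepting: {q3,q5} | {q0,q1,q2,q4}.
Refine {q3,q5} on symbol L: members go to different blocks, giving {q3} and {q5}.
Split {q0,q1,q2,q4} by δ(·,L) → {q0,q4} and {q1,q2}.
On input L, block {q0,q4} splits into {q0} and {q4}.
On input R, block {q1,q2} splits into {q1} and {q2}.
The partition is now stable with 6 blocks: {q3} | {q0} | {q5} | {q1} | {q4} | {q2}.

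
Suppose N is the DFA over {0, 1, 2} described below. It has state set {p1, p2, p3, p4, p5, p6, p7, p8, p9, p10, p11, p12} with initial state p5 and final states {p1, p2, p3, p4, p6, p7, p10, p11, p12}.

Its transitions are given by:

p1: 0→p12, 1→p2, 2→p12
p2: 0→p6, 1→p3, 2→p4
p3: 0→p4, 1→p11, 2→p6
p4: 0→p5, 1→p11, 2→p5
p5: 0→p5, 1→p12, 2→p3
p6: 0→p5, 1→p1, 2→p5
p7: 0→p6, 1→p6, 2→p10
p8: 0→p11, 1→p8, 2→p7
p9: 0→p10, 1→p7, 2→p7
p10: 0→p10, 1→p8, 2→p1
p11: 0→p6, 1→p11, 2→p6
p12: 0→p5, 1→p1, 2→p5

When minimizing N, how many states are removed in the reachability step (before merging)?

Starting at p5 and following transitions, the reachable set is {p1, p2, p3, p4, p5, p6, p11, p12}. That leaves p7, p8, p9, p10 unreachable — 4 in total.

4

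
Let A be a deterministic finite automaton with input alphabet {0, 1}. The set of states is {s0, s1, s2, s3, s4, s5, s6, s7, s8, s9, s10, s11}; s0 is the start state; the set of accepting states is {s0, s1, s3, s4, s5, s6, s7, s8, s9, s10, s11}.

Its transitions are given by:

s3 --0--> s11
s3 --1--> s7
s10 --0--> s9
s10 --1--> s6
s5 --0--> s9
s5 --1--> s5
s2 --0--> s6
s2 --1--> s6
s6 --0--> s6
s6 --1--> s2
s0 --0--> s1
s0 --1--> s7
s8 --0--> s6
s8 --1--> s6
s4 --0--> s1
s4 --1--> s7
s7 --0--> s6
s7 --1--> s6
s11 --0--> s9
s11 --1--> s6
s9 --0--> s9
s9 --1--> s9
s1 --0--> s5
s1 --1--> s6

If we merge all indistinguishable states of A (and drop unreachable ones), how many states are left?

6

Reachable states from the start: {s0,s1,s2,s5,s6,s7,s9}. Unreachable: {s3,s4,s8,s10,s11} — drop them.
P0 = {s0,s1,s5,s6,s7,s9} | {s2}.
On input 1, block {s0,s1,s5,s6,s7,s9} splits into {s0,s1,s5,s7,s9} and {s6}.
Split {s0,s1,s5,s7,s9} by δ(·,0) → {s0,s1,s5,s9} and {s7}.
On input 1, block {s0,s1,s5,s9} splits into {s5,s9} and {s0} and {s1}.
Stable partition: {s5,s9} | {s2} | {s6} | {s7} | {s0} | {s1} — 6 equivalence classes.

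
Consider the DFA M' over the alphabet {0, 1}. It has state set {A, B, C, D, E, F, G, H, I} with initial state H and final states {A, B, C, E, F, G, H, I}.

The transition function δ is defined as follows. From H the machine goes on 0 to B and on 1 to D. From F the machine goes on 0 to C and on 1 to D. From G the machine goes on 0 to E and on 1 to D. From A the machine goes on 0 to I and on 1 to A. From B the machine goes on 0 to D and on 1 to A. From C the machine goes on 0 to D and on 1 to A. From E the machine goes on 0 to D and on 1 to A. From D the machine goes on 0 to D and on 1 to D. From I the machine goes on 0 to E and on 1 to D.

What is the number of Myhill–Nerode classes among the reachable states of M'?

Reachable states from the start: {A,B,D,E,H,I}. Unreachable: {C,F,G} — drop them.
P0 = {A,B,E,H,I} | {D}.
On input 0, block {A,B,E,H,I} splits into {A,H,I} and {B,E}.
On input 0, block {A,H,I} splits into {H,I} and {A}.
No further refinement is possible. Final partition (4 blocks): {H,I} | {D} | {B,E} | {A}.

4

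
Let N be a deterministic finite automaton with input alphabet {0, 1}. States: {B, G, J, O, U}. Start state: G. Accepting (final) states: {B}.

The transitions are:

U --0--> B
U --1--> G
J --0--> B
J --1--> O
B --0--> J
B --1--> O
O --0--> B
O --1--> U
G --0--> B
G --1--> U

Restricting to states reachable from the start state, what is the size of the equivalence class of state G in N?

4

Every state is reachable, so we keep all 5.
Start with accepting vs non-accepting: {B} | {G,J,O,U}.
Stable partition: {B} | {G,J,O,U} — 2 equivalence classes.
State G belongs to the block {G,J,O,U}, which has 4 states.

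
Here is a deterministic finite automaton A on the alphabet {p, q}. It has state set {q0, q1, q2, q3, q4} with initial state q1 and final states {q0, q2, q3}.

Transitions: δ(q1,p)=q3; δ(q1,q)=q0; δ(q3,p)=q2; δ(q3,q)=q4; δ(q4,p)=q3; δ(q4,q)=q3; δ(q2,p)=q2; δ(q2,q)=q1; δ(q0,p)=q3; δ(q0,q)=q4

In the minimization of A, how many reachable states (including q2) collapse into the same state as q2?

All states are reachable from the start state.
Start with accepting vs non-accepting: {q0,q2,q3} | {q1,q4}.
The partition is now stable with 2 blocks: {q0,q2,q3} | {q1,q4}.
The equivalence class containing q2 is {q0,q2,q3}, of size 3.

3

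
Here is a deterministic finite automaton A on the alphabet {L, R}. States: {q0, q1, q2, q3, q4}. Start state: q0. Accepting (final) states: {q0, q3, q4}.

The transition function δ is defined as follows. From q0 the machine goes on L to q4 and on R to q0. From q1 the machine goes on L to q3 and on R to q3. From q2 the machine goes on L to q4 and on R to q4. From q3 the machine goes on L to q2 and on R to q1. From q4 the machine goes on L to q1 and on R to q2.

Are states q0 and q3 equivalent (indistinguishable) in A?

All states are reachable from the start state.
Start with accepting vs non-accepting: {q0,q3,q4} | {q1,q2}.
On input L, block {q0,q3,q4} splits into {q3,q4} and {q0}.
The partition is now stable with 3 blocks: {q3,q4} | {q1,q2} | {q0}.
q0 and q3 end up in different blocks, so they are distinguishable. For instance, the string 'L' is accepted from only q0.

No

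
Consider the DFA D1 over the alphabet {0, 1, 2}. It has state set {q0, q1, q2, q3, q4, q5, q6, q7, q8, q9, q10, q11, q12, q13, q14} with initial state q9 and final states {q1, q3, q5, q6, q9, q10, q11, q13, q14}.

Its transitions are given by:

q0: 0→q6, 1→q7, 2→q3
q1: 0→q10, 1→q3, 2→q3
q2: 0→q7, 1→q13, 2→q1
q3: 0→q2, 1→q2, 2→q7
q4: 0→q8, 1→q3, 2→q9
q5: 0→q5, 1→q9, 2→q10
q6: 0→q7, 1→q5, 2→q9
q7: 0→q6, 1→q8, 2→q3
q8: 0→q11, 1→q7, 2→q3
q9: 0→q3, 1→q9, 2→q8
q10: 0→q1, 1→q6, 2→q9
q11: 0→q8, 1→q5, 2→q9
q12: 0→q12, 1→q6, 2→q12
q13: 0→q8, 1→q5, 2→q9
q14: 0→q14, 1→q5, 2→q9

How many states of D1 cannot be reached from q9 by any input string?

4

No path from q9 leads to q0, q4, q12, q14; the other 11 states are all reachable.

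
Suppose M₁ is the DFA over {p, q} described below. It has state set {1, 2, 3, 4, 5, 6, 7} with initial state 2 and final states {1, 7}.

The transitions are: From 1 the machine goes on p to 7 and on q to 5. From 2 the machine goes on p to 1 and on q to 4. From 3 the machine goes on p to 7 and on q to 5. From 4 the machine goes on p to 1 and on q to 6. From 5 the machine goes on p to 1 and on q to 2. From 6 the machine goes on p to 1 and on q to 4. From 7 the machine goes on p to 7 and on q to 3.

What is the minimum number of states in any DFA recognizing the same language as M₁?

Start with accepting vs non-accepting: {1,7} | {2,3,4,5,6}.
No further refinement is possible. Final partition (2 blocks): {1,7} | {2,3,4,5,6}.

2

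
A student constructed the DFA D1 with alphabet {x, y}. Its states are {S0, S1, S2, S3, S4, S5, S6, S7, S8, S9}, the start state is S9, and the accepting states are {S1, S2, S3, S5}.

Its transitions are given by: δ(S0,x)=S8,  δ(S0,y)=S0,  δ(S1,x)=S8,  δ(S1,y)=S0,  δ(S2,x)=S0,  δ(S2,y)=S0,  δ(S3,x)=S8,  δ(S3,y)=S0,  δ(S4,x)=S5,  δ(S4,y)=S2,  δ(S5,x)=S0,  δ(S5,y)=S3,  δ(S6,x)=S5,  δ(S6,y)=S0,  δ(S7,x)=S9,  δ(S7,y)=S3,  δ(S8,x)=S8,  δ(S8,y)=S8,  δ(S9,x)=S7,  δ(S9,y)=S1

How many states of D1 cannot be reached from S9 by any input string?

4

Starting at S9 and following transitions, the reachable set is {S0, S1, S3, S7, S8, S9}. That leaves S2, S4, S5, S6 unreachable — 4 in total.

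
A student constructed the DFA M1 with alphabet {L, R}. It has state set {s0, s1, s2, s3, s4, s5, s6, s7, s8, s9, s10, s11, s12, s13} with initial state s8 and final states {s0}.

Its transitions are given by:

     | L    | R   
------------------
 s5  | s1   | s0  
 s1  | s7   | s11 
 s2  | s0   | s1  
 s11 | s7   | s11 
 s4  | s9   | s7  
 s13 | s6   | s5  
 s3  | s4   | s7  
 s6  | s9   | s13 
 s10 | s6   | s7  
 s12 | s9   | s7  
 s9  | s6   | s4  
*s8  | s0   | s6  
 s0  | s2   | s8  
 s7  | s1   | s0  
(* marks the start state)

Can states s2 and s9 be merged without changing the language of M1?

No

First remove the unreachable states {s3,s10,s12}; 11 states remain.
Initial partition by acceptance: {s0} | {s1,s2,s4,s5,s6,s7,s8,s9,s11,s13}.
Refine {s1,s2,s4,s5,s6,s7,s8,s9,s11,s13} on symbol L: members go to different blocks, giving {s1,s4,s5,s6,s7,s9,s11,s13} and {s2,s8}.
Refine {s1,s4,s5,s6,s7,s9,s11,s13} on symbol R: members go to different blocks, giving {s1,s4,s6,s9,s11,s13} and {s5,s7}.
Split {s1,s4,s6,s9,s11,s13} by δ(·,L) → {s4,s6,s9,s13} and {s1,s11}.
On input R, block {s4,s6,s9,s13} splits into {s4,s13} and {s6,s9}.
Refine {s2,s8} on symbol R: members go to different blocks, giving {s2} and {s8}.
Stable partition: {s0} | {s4,s13} | {s2} | {s5,s7} | {s1,s11} | {s6,s9} | {s8} — 7 equivalence classes.
s2 and s9 end up in different blocks, so they are distinguishable. For instance, the string 'L' is accepted from only s2.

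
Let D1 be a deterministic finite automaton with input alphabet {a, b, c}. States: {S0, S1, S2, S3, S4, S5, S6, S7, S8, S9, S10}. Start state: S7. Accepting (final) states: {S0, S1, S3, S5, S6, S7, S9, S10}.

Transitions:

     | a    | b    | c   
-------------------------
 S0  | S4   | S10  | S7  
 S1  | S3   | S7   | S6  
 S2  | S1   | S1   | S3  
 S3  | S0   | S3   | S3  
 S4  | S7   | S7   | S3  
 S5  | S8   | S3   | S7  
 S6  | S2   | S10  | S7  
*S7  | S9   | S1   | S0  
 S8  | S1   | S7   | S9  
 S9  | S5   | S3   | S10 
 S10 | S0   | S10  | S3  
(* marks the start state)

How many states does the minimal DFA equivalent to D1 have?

4

All states are reachable from the start state.
Start with accepting vs non-accepting: {S0,S1,S3,S5,S6,S7,S9,S10} | {S2,S4,S8}.
Refine {S0,S1,S3,S5,S6,S7,S9,S10} on symbol a: members go to different blocks, giving {S1,S3,S7,S9,S10} and {S0,S5,S6}.
On input a, block {S1,S3,S7,S9,S10} splits into {S3,S9,S10} and {S1,S7}.
Stable partition: {S3,S9,S10} | {S2,S4,S8} | {S0,S5,S6} | {S1,S7} — 4 equivalence classes.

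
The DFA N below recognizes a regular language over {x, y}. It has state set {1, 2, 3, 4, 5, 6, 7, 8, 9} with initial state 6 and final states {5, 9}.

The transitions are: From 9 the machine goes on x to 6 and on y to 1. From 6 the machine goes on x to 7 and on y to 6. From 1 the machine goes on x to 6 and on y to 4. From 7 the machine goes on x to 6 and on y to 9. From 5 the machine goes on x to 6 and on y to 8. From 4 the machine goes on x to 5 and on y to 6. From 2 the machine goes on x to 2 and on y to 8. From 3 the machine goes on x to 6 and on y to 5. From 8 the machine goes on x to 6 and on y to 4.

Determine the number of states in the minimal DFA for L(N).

States {2,3} cannot be reached from the start state, so discard them.
Start with accepting vs non-accepting: {5,9} | {1,4,6,7,8}.
On input x, block {1,4,6,7,8} splits into {1,6,7,8} and {4}.
On input y, block {1,6,7,8} splits into {1,8} and {6} and {7}.
Stable partition: {5,9} | {1,8} | {4} | {6} | {7} — 5 equivalence classes.

5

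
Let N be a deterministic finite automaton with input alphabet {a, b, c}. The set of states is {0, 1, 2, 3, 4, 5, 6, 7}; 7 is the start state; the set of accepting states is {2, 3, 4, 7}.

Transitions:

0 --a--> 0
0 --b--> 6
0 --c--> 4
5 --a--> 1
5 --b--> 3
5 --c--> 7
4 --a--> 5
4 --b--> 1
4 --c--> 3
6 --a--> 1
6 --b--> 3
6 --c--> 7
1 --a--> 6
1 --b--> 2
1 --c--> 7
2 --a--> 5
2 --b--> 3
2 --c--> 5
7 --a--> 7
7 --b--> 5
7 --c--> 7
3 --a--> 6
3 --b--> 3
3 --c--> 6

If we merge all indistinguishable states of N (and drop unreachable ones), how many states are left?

States {0,4} cannot be reached from the start state, so discard them.
Initial partition by acceptance: {2,3,7} | {1,5,6}.
Split {2,3,7} by δ(·,a) → {2,3} and {7}.
The partition is now stable with 3 blocks: {2,3} | {1,5,6} | {7}.

3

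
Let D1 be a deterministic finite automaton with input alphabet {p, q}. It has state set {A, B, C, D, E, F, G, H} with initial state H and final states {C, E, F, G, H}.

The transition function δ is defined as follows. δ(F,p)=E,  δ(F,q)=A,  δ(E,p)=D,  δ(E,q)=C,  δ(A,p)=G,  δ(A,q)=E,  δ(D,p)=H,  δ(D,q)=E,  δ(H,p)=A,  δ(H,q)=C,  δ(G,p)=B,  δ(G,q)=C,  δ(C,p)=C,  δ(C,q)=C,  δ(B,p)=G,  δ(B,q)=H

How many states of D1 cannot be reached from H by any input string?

1

No path from H leads to F; the other 7 states are all reachable.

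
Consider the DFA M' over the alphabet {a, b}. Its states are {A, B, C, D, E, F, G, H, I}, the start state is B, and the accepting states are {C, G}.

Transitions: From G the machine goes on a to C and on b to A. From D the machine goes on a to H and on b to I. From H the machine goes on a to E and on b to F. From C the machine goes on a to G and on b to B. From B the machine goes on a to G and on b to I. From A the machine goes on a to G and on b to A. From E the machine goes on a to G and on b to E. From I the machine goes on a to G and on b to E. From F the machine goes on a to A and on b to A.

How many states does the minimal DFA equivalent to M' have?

States {D,F,H} cannot be reached from the start state, so discard them.
Start with accepting vs non-accepting: {C,G} | {A,B,E,I}.
No further refinement is possible. Final partition (2 blocks): {C,G} | {A,B,E,I}.

2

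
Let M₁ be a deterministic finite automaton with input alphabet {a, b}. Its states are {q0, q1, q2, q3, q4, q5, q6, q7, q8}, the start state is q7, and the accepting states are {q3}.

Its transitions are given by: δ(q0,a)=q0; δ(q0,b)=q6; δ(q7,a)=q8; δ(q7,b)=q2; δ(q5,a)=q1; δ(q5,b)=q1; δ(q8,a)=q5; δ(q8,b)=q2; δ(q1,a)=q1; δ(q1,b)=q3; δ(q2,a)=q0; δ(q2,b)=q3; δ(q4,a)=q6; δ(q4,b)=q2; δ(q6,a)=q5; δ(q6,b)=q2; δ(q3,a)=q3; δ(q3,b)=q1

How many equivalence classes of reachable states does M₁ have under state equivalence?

7

First remove the unreachable states {q4}; 8 states remain.
P0 = {q3} | {q0,q1,q2,q5,q6,q7,q8}.
Split {q0,q1,q2,q5,q6,q7,q8} by δ(·,b) → {q0,q5,q6,q7,q8} and {q1,q2}.
Refine {q0,q5,q6,q7,q8} on symbol a: members go to different blocks, giving {q0,q6,q7,q8} and {q5}.
Split {q0,q6,q7,q8} by δ(·,a) → {q0,q7} and {q6,q8}.
On input a, block {q0,q7} splits into {q0} and {q7}.
Refine {q1,q2} on symbol a: members go to different blocks, giving {q1} and {q2}.
Stable partition: {q3} | {q0} | {q1} | {q5} | {q6,q8} | {q7} | {q2} — 7 equivalence classes.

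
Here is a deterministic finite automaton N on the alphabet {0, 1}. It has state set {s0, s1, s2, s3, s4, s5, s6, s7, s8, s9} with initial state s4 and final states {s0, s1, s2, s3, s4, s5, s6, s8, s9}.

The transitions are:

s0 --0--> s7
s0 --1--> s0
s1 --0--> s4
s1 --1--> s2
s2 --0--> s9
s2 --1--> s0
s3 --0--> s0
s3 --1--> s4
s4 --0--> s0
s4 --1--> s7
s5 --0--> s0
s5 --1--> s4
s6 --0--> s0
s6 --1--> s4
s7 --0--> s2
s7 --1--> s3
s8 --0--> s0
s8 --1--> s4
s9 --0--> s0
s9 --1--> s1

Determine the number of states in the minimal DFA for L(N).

7

States {s5,s6,s8} cannot be reached from the start state, so discard them.
Initial partition by acceptance: {s0,s1,s2,s3,s4,s9} | {s7}.
On input 0, block {s0,s1,s2,s3,s4,s9} splits into {s1,s2,s3,s4,s9} and {s0}.
On input 0, block {s1,s2,s3,s4,s9} splits into {s3,s4,s9} and {s1,s2}.
Refine {s3,s4,s9} on symbol 1: members go to different blocks, giving {s3} and {s4} and {s9}.
Split {s1,s2} by δ(·,0) → {s1} and {s2}.
No further refinement is possible. Final partition (7 blocks): {s3} | {s7} | {s0} | {s1} | {s4} | {s9} | {s2}.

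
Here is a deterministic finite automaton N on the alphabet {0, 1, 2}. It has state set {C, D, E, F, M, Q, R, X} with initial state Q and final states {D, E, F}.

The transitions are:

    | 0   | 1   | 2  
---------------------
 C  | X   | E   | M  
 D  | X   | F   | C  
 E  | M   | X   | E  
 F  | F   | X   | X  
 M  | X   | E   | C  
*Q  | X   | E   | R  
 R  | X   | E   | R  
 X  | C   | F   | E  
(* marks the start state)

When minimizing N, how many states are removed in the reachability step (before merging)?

1

BFS from Q reaches {C, E, F, M, Q, R, X}; the 1 state(s) D are never visited.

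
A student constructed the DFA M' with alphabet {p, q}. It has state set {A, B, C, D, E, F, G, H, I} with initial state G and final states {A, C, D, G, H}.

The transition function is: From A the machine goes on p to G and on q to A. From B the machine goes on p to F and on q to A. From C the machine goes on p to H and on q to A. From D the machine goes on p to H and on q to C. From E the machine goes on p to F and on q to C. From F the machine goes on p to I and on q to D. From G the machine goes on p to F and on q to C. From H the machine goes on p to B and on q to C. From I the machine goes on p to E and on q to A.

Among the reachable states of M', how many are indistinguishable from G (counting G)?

All states are reachable from the start state.
Initial partition by acceptance: {A,C,D,G,H} | {B,E,F,I}.
Split {A,C,D,G,H} by δ(·,p) → {A,C,D} and {G,H}.
The partition is now stable with 3 blocks: {A,C,D} | {B,E,F,I} | {G,H}.
The equivalence class containing G is {G,H}, of size 2.

2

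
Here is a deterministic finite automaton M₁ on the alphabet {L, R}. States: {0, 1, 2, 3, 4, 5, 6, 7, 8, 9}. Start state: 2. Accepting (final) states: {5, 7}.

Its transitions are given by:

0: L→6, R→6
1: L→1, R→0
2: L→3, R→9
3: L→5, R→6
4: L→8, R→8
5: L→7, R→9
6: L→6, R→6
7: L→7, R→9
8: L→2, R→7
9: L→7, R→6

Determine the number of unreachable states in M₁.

Starting at 2 and following transitions, the reachable set is {2, 3, 5, 6, 7, 9}. That leaves 0, 1, 4, 8 unreachable — 4 in total.

4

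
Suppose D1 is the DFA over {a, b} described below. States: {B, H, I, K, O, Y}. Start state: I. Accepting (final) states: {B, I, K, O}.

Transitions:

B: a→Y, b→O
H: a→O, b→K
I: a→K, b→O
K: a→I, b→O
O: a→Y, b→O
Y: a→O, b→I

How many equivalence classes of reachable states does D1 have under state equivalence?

3

States {B,H} cannot be reached from the start state, so discard them.
Start with accepting vs non-accepting: {I,K,O} | {Y}.
On input a, block {I,K,O} splits into {I,K} and {O}.
The partition is now stable with 3 blocks: {I,K} | {Y} | {O}.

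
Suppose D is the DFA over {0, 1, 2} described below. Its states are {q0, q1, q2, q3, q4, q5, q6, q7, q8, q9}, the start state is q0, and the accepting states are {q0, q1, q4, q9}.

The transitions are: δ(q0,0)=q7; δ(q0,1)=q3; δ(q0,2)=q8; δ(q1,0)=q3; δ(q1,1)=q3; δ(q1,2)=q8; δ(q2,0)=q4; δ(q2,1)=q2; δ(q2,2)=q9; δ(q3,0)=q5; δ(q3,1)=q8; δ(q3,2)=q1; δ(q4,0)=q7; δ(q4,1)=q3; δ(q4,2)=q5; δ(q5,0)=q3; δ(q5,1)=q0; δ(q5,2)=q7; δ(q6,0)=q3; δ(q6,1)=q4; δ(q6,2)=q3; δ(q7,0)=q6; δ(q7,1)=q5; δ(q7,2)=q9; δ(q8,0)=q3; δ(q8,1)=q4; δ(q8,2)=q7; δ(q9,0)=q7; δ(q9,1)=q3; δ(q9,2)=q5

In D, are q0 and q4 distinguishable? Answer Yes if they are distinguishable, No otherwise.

No

First remove the unreachable states {q2}; 9 states remain.
P0 = {q0,q1,q4,q9} | {q3,q5,q6,q7,q8}.
On input 1, block {q3,q5,q6,q7,q8} splits into {q5,q6,q8} and {q3,q7}.
The partition is now stable with 3 blocks: {q0,q1,q4,q9} | {q5,q6,q8} | {q3,q7}.
q0 and q4 lie in the same block of the stable partition, so they are equivalent — no string distinguishes them.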